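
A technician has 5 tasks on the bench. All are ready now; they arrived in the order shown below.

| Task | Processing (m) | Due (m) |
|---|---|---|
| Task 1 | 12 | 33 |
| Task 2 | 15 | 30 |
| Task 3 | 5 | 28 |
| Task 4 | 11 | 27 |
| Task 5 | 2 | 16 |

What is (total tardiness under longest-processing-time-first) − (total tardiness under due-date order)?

40

LPT (decreasing processing time): Task 2 Task 1 Task 4 Task 3 Task 5.
Task 2: 0→15, due 30, tardiness 0
Task 1: 15→27, due 33, tardiness 0
Task 4: 27→38, due 27, tardiness 11
Task 3: 38→43, due 28, tardiness 15
Task 5: 43→45, due 16, tardiness 29
Sum = 0+0+11+15+29 = 55.
EDD (increasing due date): Task 5 Task 4 Task 3 Task 2 Task 1.
Task 5: 0→2, due 16, tardiness 0
Task 4: 2→13, due 27, tardiness 0
Task 3: 13→18, due 28, tardiness 0
Task 2: 18→33, due 30, tardiness 3
Task 1: 33→45, due 33, tardiness 12
Sum = 0+0+0+3+12 = 15.
Difference = 55 − 15 = 40.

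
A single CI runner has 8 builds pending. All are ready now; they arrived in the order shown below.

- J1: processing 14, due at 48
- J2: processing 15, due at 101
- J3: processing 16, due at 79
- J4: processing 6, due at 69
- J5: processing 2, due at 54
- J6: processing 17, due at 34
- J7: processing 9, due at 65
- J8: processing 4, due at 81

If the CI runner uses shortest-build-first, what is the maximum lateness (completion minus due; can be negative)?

49

SPT (increasing processing time): J5 J8 J4 J7 J1 J2 J3 J6.
J5: 0→2, due 54, lateness -52
J8: 2→6, due 81, lateness -75
J4: 6→12, due 69, lateness -57
J7: 12→21, due 65, lateness -44
J1: 21→35, due 48, lateness -13
J2: 35→50, due 101, lateness -51
J3: 50→66, due 79, lateness -13
J6: 66→83, due 34, lateness 49
Maximum = 49.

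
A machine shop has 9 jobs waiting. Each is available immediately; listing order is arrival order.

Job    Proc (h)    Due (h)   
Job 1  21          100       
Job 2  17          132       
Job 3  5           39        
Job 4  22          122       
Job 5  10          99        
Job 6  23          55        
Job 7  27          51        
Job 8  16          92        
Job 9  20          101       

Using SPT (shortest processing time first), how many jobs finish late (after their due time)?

SPT (increasing processing time): Job 3 Job 5 Job 8 Job 2 Job 9 Job 1 Job 4 Job 6 Job 7.
Job 3: 0→5, due 39, tardiness 0
Job 5: 5→15, due 99, tardiness 0
Job 8: 15→31, due 92, tardiness 0
Job 2: 31→48, due 132, tardiness 0
Job 9: 48→68, due 101, tardiness 0
Job 1: 68→89, due 100, tardiness 0
Job 4: 89→111, due 122, tardiness 0
Job 6: 111→134, due 55, tardiness 79
Job 7: 134→161, due 51, tardiness 110
Late jobs: 2.

2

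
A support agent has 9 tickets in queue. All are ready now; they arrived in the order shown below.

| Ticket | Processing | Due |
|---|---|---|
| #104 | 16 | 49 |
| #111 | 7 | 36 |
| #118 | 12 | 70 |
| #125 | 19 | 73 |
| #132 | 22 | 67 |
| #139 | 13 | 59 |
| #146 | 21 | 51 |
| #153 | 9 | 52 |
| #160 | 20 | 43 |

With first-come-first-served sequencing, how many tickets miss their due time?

FIFO (arrival order): #104 #111 #118 #125 #132 #139 #146 #153 #160.
#104: 0→16, due 49, tardiness 0
#111: 16→23, due 36, tardiness 0
#118: 23→35, due 70, tardiness 0
#125: 35→54, due 73, tardiness 0
#132: 54→76, due 67, tardiness 9
#139: 76→89, due 59, tardiness 30
#146: 89→110, due 51, tardiness 59
#153: 110→119, due 52, tardiness 67
#160: 119→139, due 43, tardiness 96
Late tickets: 5.

5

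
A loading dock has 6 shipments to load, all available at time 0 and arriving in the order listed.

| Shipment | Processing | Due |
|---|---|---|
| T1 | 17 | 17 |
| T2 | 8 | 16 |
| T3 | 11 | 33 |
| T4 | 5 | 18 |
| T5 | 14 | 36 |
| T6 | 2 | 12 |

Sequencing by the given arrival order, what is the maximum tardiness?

FIFO (arrival order): T1 T2 T3 T4 T5 T6.
T1: 0→17, due 17, tardiness 0
T2: 17→25, due 16, tardiness 9
T3: 25→36, due 33, tardiness 3
T4: 36→41, due 18, tardiness 23
T5: 41→55, due 36, tardiness 19
T6: 55→57, due 12, tardiness 45
Maximum = 45.

45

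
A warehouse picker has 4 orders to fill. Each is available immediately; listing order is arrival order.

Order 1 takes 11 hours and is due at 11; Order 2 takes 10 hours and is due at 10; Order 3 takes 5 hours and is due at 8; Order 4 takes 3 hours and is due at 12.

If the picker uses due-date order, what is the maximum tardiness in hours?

EDD (increasing due date): Order 3 Order 2 Order 1 Order 4.
Order 3: 0→5, due 8, tardiness 0
Order 2: 5→15, due 10, tardiness 5
Order 1: 15→26, due 11, tardiness 15
Order 4: 26→29, due 12, tardiness 17
Maximum = 17.

17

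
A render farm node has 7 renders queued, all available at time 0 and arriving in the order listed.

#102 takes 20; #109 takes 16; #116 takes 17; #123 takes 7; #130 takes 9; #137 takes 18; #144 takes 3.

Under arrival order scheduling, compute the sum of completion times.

415

FIFO (arrival order): #102 #109 #116 #123 #130 #137 #144.
#102: 0→20
#109: 20→36
#116: 36→53
#123: 53→60
#130: 60→69
#137: 69→87
#144: 87→90
Sum = 20+36+53+60+69+87+90 = 415.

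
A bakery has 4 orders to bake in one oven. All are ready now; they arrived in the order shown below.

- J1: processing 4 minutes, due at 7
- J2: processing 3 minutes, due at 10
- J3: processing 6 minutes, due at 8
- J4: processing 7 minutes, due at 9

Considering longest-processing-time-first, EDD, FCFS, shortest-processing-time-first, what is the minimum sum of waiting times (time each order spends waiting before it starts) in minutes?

23

LPT (decreasing processing time): J4 J3 J1 J2.
J4: waits 0, runs 0→7
J3: waits 7, runs 7→13
J1: waits 13, runs 13→17
J2: waits 17, runs 17→20
Sum = 0+7+13+17 = 37.
EDD (increasing due date): J1 J3 J4 J2.
J1: waits 0, runs 0→4
J3: waits 4, runs 4→10
J4: waits 10, runs 10→17
J2: waits 17, runs 17→20
Sum = 0+4+10+17 = 31.
FIFO (arrival order): J1 J2 J3 J4.
J1: waits 0, runs 0→4
J2: waits 4, runs 4→7
J3: waits 7, runs 7→13
J4: waits 13, runs 13→20
Sum = 0+4+7+13 = 24.
SPT (increasing processing time): J2 J1 J3 J4.
J2: waits 0, runs 0→3
J1: waits 3, runs 3→7
J3: waits 7, runs 7→13
J4: waits 13, runs 13→20
Sum = 0+3+7+13 = 23.
LPT 37, EDD 31, FIFO 24, SPT 23 → minimum 23.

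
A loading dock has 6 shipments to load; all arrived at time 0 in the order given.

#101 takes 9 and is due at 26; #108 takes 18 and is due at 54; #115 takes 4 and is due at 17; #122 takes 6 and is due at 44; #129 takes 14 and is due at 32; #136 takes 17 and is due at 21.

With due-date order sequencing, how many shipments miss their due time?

EDD (increasing due date): #115 #136 #101 #129 #122 #108.
#115: 0→4, due 17, tardiness 0
#136: 4→21, due 21, tardiness 0
#101: 21→30, due 26, tardiness 4
#129: 30→44, due 32, tardiness 12
#122: 44→50, due 44, tardiness 6
#108: 50→68, due 54, tardiness 14
Late shipments: 4.

4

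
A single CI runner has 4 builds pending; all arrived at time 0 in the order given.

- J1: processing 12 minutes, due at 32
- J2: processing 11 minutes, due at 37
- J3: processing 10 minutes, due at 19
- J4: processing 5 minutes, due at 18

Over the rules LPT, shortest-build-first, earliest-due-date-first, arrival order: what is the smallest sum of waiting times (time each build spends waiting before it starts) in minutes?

LPT (decreasing processing time): J1 J2 J3 J4.
J1: waits 0, runs 0→12
J2: waits 12, runs 12→23
J3: waits 23, runs 23→33
J4: waits 33, runs 33→38
Sum = 0+12+23+33 = 68.
SPT (increasing processing time): J4 J3 J2 J1.
J4: waits 0, runs 0→5
J3: waits 5, runs 5→15
J2: waits 15, runs 15→26
J1: waits 26, runs 26→38
Sum = 0+5+15+26 = 46.
EDD (increasing due date): J4 J3 J1 J2.
J4: waits 0, runs 0→5
J3: waits 5, runs 5→15
J1: waits 15, runs 15→27
J2: waits 27, runs 27→38
Sum = 0+5+15+27 = 47.
FIFO (arrival order): J1 J2 J3 J4.
J1: waits 0, runs 0→12
J2: waits 12, runs 12→23
J3: waits 23, runs 23→33
J4: waits 33, runs 33→38
Sum = 0+12+23+33 = 68.
LPT 68, SPT 46, EDD 47, FIFO 68 → minimum 46.

46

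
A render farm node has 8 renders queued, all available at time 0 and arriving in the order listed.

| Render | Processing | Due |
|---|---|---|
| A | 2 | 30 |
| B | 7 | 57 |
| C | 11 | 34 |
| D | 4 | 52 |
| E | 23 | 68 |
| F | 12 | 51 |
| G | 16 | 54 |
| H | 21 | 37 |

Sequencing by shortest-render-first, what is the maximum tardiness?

36

SPT (increasing processing time): A D B C F G H E.
A: 0→2, due 30, tardiness 0
D: 2→6, due 52, tardiness 0
B: 6→13, due 57, tardiness 0
C: 13→24, due 34, tardiness 0
F: 24→36, due 51, tardiness 0
G: 36→52, due 54, tardiness 0
H: 52→73, due 37, tardiness 36
E: 73→96, due 68, tardiness 28
Maximum = 36.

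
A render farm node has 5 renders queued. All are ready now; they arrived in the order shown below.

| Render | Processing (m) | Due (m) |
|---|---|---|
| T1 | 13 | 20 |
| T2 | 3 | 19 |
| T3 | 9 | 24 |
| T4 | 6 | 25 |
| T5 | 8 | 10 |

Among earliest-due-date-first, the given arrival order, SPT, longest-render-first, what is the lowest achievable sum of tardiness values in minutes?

27

EDD (increasing due date): T5 T2 T1 T3 T4.
T5: 0→8, due 10, tardiness 0
T2: 8→11, due 19, tardiness 0
T1: 11→24, due 20, tardiness 4
T3: 24→33, due 24, tardiness 9
T4: 33→39, due 25, tardiness 14
Sum = 0+0+4+9+14 = 27.
FIFO (arrival order): T1 T2 T3 T4 T5.
T1: 0→13, due 20, tardiness 0
T2: 13→16, due 19, tardiness 0
T3: 16→25, due 24, tardiness 1
T4: 25→31, due 25, tardiness 6
T5: 31→39, due 10, tardiness 29
Sum = 0+0+1+6+29 = 36.
SPT (increasing processing time): T2 T4 T5 T3 T1.
T2: 0→3, due 19, tardiness 0
T4: 3→9, due 25, tardiness 0
T5: 9→17, due 10, tardiness 7
T3: 17→26, due 24, tardiness 2
T1: 26→39, due 20, tardiness 19
Sum = 0+0+7+2+19 = 28.
LPT (decreasing processing time): T1 T3 T5 T4 T2.
T1: 0→13, due 20, tardiness 0
T3: 13→22, due 24, tardiness 0
T5: 22→30, due 10, tardiness 20
T4: 30→36, due 25, tardiness 11
T2: 36→39, due 19, tardiness 20
Sum = 0+0+20+11+20 = 51.
EDD 27, FIFO 36, SPT 28, LPT 51 → minimum 27.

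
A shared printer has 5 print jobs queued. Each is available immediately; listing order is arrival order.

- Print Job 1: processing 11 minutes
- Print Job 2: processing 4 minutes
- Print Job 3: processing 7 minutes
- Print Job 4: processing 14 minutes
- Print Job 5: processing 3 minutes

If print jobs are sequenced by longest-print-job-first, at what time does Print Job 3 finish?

32

LPT (decreasing processing time): Print Job 4 Print Job 1 Print Job 3 Print Job 2 Print Job 5.
Print Job 4: 0→14
Print Job 1: 14→25
Print Job 3: 25→32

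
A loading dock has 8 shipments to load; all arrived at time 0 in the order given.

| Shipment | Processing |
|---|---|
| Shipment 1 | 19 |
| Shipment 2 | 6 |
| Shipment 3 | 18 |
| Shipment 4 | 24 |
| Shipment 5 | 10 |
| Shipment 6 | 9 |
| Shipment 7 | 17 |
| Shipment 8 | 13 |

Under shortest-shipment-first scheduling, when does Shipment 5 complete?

SPT (increasing processing time): Shipment 2 Shipment 6 Shipment 5 Shipment 8 Shipment 7 Shipment 3 Shipment 1 Shipment 4.
Shipment 2: 0→6
Shipment 6: 6→15
Shipment 5: 15→25

25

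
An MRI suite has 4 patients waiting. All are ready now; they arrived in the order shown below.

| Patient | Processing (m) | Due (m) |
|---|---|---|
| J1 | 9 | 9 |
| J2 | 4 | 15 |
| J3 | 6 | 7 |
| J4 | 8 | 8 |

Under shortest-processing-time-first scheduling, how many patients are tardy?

SPT (increasing processing time): J2 J3 J4 J1.
J2: 0→4, due 15, tardiness 0
J3: 4→10, due 7, tardiness 3
J4: 10→18, due 8, tardiness 10
J1: 18→27, due 9, tardiness 18
Late patients: 3.

3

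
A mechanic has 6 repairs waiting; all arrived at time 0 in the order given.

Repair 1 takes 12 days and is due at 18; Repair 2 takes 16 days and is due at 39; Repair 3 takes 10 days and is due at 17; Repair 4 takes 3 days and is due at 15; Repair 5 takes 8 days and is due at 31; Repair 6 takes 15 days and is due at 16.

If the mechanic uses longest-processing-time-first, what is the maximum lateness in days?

LPT (decreasing processing time): Repair 2 Repair 6 Repair 1 Repair 3 Repair 5 Repair 4.
Repair 2: 0→16, due 39, lateness -23
Repair 6: 16→31, due 16, lateness 15
Repair 1: 31→43, due 18, lateness 25
Repair 3: 43→53, due 17, lateness 36
Repair 5: 53→61, due 31, lateness 30
Repair 4: 61→64, due 15, lateness 49
Maximum = 49.

49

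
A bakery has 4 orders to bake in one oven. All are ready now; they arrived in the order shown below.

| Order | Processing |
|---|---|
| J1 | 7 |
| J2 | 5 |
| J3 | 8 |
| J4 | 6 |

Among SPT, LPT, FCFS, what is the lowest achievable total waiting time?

SPT (increasing processing time): J2 J4 J1 J3.
J2: waits 0, runs 0→5
J4: waits 5, runs 5→11
J1: waits 11, runs 11→18
J3: waits 18, runs 18→26
Sum = 0+5+11+18 = 34.
LPT (decreasing processing time): J3 J1 J4 J2.
J3: waits 0, runs 0→8
J1: waits 8, runs 8→15
J4: waits 15, runs 15→21
J2: waits 21, runs 21→26
Sum = 0+8+15+21 = 44.
FIFO (arrival order): J1 J2 J3 J4.
J1: waits 0, runs 0→7
J2: waits 7, runs 7→12
J3: waits 12, runs 12→20
J4: waits 20, runs 20→26
Sum = 0+7+12+20 = 39.
SPT 34, LPT 44, FIFO 39 → minimum 34.

34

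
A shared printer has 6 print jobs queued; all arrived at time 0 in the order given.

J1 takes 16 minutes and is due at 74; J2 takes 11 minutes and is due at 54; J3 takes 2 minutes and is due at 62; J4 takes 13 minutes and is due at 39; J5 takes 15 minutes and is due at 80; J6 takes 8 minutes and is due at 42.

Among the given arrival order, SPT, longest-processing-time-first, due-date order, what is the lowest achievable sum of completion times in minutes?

FIFO (arrival order): J1 J2 J3 J4 J5 J6.
J1: 0→16
J2: 16→27
J3: 27→29
J4: 29→42
J5: 42→57
J6: 57→65
Sum = 16+27+29+42+57+65 = 236.
SPT (increasing processing time): J3 J6 J2 J4 J5 J1.
J3: 0→2
J6: 2→10
J2: 10→21
J4: 21→34
J5: 34→49
J1: 49→65
Sum = 2+10+21+34+49+65 = 181.
LPT (decreasing processing time): J1 J5 J4 J2 J6 J3.
J1: 0→16
J5: 16→31
J4: 31→44
J2: 44→55
J6: 55→63
J3: 63→65
Sum = 16+31+44+55+63+65 = 274.
EDD (increasing due date): J4 J6 J2 J3 J1 J5.
J4: 0→13
J6: 13→21
J2: 21→32
J3: 32→34
J1: 34→50
J5: 50→65
Sum = 13+21+32+34+50+65 = 215.
FIFO 236, SPT 181, LPT 274, EDD 215 → minimum 181.

181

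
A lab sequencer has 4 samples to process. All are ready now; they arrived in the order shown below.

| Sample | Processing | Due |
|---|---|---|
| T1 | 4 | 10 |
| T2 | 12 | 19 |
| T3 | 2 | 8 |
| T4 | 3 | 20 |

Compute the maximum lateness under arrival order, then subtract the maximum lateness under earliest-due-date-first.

FIFO (arrival order): T1 T2 T3 T4.
T1: 0→4, due 10, lateness -6
T2: 4→16, due 19, lateness -3
T3: 16→18, due 8, lateness 10
T4: 18→21, due 20, lateness 1
Maximum = 10.
EDD (increasing due date): T3 T1 T2 T4.
T3: 0→2, due 8, lateness -6
T1: 2→6, due 10, lateness -4
T2: 6→18, due 19, lateness -1
T4: 18→21, due 20, lateness 1
Maximum = 1.
Difference = 10 − 1 = 9.

9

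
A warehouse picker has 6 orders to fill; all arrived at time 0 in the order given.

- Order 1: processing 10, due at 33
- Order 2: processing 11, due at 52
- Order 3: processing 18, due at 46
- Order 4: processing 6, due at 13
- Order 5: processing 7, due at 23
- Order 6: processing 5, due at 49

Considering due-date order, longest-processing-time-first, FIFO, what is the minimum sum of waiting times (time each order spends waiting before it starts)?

129

EDD (increasing due date): Order 4 Order 5 Order 1 Order 3 Order 6 Order 2.
Order 4: waits 0, runs 0→6
Order 5: waits 6, runs 6→13
Order 1: waits 13, runs 13→23
Order 3: waits 23, runs 23→41
Order 6: waits 41, runs 41→46
Order 2: waits 46, runs 46→57
Sum = 0+6+13+23+41+46 = 129.
LPT (decreasing processing time): Order 3 Order 2 Order 1 Order 5 Order 4 Order 6.
Order 3: waits 0, runs 0→18
Order 2: waits 18, runs 18→29
Order 1: waits 29, runs 29→39
Order 5: waits 39, runs 39→46
Order 4: waits 46, runs 46→52
Order 6: waits 52, runs 52→57
Sum = 0+18+29+39+46+52 = 184.
FIFO (arrival order): Order 1 Order 2 Order 3 Order 4 Order 5 Order 6.
Order 1: waits 0, runs 0→10
Order 2: waits 10, runs 10→21
Order 3: waits 21, runs 21→39
Order 4: waits 39, runs 39→45
Order 5: waits 45, runs 45→52
Order 6: waits 52, runs 52→57
Sum = 0+10+21+39+45+52 = 167.
EDD 129, LPT 184, FIFO 167 → minimum 129.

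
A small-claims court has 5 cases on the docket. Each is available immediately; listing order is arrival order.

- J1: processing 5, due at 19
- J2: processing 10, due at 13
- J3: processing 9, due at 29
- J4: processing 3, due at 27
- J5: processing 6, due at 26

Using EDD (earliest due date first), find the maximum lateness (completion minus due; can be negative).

4

EDD (increasing due date): J2 J1 J5 J4 J3.
J2: 0→10, due 13, lateness -3
J1: 10→15, due 19, lateness -4
J5: 15→21, due 26, lateness -5
J4: 21→24, due 27, lateness -3
J3: 24→33, due 29, lateness 4
Maximum = 4.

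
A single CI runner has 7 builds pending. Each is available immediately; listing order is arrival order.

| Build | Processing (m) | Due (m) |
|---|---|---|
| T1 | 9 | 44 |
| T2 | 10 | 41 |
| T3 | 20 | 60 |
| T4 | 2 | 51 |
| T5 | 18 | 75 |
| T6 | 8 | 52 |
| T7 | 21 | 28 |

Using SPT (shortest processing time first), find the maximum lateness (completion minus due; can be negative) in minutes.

SPT (increasing processing time): T4 T6 T1 T2 T5 T3 T7.
T4: 0→2, due 51, lateness -49
T6: 2→10, due 52, lateness -42
T1: 10→19, due 44, lateness -25
T2: 19→29, due 41, lateness -12
T5: 29→47, due 75, lateness -28
T3: 47→67, due 60, lateness 7
T7: 67→88, due 28, lateness 60
Maximum = 60.

60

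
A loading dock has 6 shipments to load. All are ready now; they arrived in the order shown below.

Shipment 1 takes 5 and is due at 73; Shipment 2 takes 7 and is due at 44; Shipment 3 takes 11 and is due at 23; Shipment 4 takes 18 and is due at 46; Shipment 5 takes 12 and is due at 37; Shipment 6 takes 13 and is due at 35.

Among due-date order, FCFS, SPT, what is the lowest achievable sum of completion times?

189

EDD (increasing due date): Shipment 3 Shipment 6 Shipment 5 Shipment 2 Shipment 4 Shipment 1.
Shipment 3: 0→11
Shipment 6: 11→24
Shipment 5: 24→36
Shipment 2: 36→43
Shipment 4: 43→61
Shipment 1: 61→66
Sum = 11+24+36+43+61+66 = 241.
FIFO (arrival order): Shipment 1 Shipment 2 Shipment 3 Shipment 4 Shipment 5 Shipment 6.
Shipment 1: 0→5
Shipment 2: 5→12
Shipment 3: 12→23
Shipment 4: 23→41
Shipment 5: 41→53
Shipment 6: 53→66
Sum = 5+12+23+41+53+66 = 200.
SPT (increasing processing time): Shipment 1 Shipment 2 Shipment 3 Shipment 5 Shipment 6 Shipment 4.
Shipment 1: 0→5
Shipment 2: 5→12
Shipment 3: 12→23
Shipment 5: 23→35
Shipment 6: 35→48
Shipment 4: 48→66
Sum = 5+12+23+35+48+66 = 189.
EDD 241, FIFO 200, SPT 189 → minimum 189.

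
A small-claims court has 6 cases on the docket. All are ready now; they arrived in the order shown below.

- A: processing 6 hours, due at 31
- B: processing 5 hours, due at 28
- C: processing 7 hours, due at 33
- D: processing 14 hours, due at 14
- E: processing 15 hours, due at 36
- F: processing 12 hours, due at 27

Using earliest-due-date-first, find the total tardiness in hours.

43

EDD (increasing due date): D F B A C E.
D: 0→14, due 14, tardiness 0
F: 14→26, due 27, tardiness 0
B: 26→31, due 28, tardiness 3
A: 31→37, due 31, tardiness 6
C: 37→44, due 33, tardiness 11
E: 44→59, due 36, tardiness 23
Sum = 0+0+3+6+11+23 = 43.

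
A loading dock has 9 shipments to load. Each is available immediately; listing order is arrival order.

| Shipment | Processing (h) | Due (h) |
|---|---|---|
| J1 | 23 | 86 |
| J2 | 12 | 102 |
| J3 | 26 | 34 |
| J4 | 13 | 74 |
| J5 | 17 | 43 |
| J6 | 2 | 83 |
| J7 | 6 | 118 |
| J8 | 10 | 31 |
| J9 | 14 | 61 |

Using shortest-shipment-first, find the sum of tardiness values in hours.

131

SPT (increasing processing time): J6 J7 J8 J2 J4 J9 J5 J1 J3.
J6: 0→2, due 83, tardiness 0
J7: 2→8, due 118, tardiness 0
J8: 8→18, due 31, tardiness 0
J2: 18→30, due 102, tardiness 0
J4: 30→43, due 74, tardiness 0
J9: 43→57, due 61, tardiness 0
J5: 57→74, due 43, tardiness 31
J1: 74→97, due 86, tardiness 11
J3: 97→123, due 34, tardiness 89
Sum = 0+0+0+0+0+0+31+11+89 = 131.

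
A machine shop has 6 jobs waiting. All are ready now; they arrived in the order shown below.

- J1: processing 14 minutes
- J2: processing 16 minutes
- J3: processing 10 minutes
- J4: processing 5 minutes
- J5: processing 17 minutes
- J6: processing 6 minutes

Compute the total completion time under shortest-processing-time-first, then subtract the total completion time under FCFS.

-68

SPT (increasing processing time): J4 J6 J3 J1 J2 J5.
J4: 0→5
J6: 5→11
J3: 11→21
J1: 21→35
J2: 35→51
J5: 51→68
Sum = 5+11+21+35+51+68 = 191.
FIFO (arrival order): J1 J2 J3 J4 J5 J6.
J1: 0→14
J2: 14→30
J3: 30→40
J4: 40→45
J5: 45→62
J6: 62→68
Sum = 14+30+40+45+62+68 = 259.
Difference = 191 − 259 = -68.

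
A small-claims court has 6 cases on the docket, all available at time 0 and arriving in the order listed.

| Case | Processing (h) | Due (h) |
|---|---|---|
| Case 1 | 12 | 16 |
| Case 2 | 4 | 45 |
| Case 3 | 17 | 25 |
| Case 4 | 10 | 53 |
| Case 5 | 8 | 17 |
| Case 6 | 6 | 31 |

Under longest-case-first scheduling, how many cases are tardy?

LPT (decreasing processing time): Case 3 Case 1 Case 4 Case 5 Case 6 Case 2.
Case 3: 0→17, due 25, tardiness 0
Case 1: 17→29, due 16, tardiness 13
Case 4: 29→39, due 53, tardiness 0
Case 5: 39→47, due 17, tardiness 30
Case 6: 47→53, due 31, tardiness 22
Case 2: 53→57, due 45, tardiness 12
Late cases: 4.

4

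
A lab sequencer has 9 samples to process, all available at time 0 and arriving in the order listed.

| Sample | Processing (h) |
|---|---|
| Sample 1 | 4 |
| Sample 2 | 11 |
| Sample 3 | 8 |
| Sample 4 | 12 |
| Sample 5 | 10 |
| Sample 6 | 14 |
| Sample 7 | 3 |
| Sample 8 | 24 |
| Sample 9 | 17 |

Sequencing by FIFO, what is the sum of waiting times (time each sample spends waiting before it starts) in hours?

329

FIFO (arrival order): Sample 1 Sample 2 Sample 3 Sample 4 Sample 5 Sample 6 Sample 7 Sample 8 Sample 9.
Sample 1: waits 0, runs 0→4
Sample 2: waits 4, runs 4→15
Sample 3: waits 15, runs 15→23
Sample 4: waits 23, runs 23→35
Sample 5: waits 35, runs 35→45
Sample 6: waits 45, runs 45→59
Sample 7: waits 59, runs 59→62
Sample 8: waits 62, runs 62→86
Sample 9: waits 86, runs 86→103
Sum = 0+4+15+23+35+45+59+62+86 = 329.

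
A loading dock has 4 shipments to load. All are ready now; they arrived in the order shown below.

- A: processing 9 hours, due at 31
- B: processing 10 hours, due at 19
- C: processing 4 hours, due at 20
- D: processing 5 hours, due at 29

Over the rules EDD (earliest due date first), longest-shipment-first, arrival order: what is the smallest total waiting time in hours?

43

EDD (increasing due date): B C D A.
B: waits 0, runs 0→10
C: waits 10, runs 10→14
D: waits 14, runs 14→19
A: waits 19, runs 19→28
Sum = 0+10+14+19 = 43.
LPT (decreasing processing time): B A D C.
B: waits 0, runs 0→10
A: waits 10, runs 10→19
D: waits 19, runs 19→24
C: waits 24, runs 24→28
Sum = 0+10+19+24 = 53.
FIFO (arrival order): A B C D.
A: waits 0, runs 0→9
B: waits 9, runs 9→19
C: waits 19, runs 19→23
D: waits 23, runs 23→28
Sum = 0+9+19+23 = 51.
EDD 43, LPT 53, FIFO 51 → minimum 43.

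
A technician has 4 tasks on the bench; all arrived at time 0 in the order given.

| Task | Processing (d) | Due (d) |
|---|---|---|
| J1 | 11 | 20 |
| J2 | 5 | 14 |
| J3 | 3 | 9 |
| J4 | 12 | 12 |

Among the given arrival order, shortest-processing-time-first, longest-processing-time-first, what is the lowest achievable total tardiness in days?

19

FIFO (arrival order): J1 J2 J3 J4.
J1: 0→11, due 20, tardiness 0
J2: 11→16, due 14, tardiness 2
J3: 16→19, due 9, tardiness 10
J4: 19→31, due 12, tardiness 19
Sum = 0+2+10+19 = 31.
SPT (increasing processing time): J3 J2 J1 J4.
J3: 0→3, due 9, tardiness 0
J2: 3→8, due 14, tardiness 0
J1: 8→19, due 20, tardiness 0
J4: 19→31, due 12, tardiness 19
Sum = 0+0+0+19 = 19.
LPT (decreasing processing time): J4 J1 J2 J3.
J4: 0→12, due 12, tardiness 0
J1: 12→23, due 20, tardiness 3
J2: 23→28, due 14, tardiness 14
J3: 28→31, due 9, tardiness 22
Sum = 0+3+14+22 = 39.
FIFO 31, SPT 19, LPT 39 → minimum 19.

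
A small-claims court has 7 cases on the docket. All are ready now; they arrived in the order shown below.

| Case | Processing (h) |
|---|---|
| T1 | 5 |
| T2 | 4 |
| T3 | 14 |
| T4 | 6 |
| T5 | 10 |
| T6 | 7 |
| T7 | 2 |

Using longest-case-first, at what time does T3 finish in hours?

LPT (decreasing processing time): T3 T5 T6 T4 T1 T2 T7.
T3: 0→14

14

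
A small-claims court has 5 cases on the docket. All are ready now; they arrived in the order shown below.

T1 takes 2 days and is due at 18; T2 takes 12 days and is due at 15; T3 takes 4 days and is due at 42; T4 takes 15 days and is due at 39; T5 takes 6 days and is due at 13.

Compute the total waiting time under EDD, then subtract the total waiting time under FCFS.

EDD (increasing due date): T5 T2 T1 T4 T3.
T5: waits 0, runs 0→6
T2: waits 6, runs 6→18
T1: waits 18, runs 18→20
T4: waits 20, runs 20→35
T3: waits 35, runs 35→39
Sum = 0+6+18+20+35 = 79.
FIFO (arrival order): T1 T2 T3 T4 T5.
T1: waits 0, runs 0→2
T2: waits 2, runs 2→14
T3: waits 14, runs 14→18
T4: waits 18, runs 18→33
T5: waits 33, runs 33→39
Sum = 0+2+14+18+33 = 67.
Difference = 79 − 67 = 12.

12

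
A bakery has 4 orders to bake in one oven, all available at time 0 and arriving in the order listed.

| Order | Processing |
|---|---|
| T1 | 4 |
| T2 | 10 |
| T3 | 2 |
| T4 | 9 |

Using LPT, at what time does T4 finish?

19

LPT (decreasing processing time): T2 T4 T1 T3.
T2: 0→10
T4: 10→19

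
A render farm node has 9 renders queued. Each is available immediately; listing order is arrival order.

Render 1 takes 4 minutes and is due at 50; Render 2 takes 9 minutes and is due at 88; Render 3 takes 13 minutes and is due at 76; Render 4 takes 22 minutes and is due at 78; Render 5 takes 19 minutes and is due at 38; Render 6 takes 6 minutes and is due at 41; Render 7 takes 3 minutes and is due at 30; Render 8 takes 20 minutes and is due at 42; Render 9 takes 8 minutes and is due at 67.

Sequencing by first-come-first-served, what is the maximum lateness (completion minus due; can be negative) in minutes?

54

FIFO (arrival order): Render 1 Render 2 Render 3 Render 4 Render 5 Render 6 Render 7 Render 8 Render 9.
Render 1: 0→4, due 50, lateness -46
Render 2: 4→13, due 88, lateness -75
Render 3: 13→26, due 76, lateness -50
Render 4: 26→48, due 78, lateness -30
Render 5: 48→67, due 38, lateness 29
Render 6: 67→73, due 41, lateness 32
Render 7: 73→76, due 30, lateness 46
Render 8: 76→96, due 42, lateness 54
Render 9: 96→104, due 67, lateness 37
Maximum = 54.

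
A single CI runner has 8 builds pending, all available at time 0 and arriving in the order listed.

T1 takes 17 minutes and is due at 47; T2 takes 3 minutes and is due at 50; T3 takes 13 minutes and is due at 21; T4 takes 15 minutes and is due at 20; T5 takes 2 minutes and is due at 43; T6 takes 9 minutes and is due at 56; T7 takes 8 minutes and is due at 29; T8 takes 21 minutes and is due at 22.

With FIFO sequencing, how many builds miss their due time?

6

FIFO (arrival order): T1 T2 T3 T4 T5 T6 T7 T8.
T1: 0→17, due 47, tardiness 0
T2: 17→20, due 50, tardiness 0
T3: 20→33, due 21, tardiness 12
T4: 33→48, due 20, tardiness 28
T5: 48→50, due 43, tardiness 7
T6: 50→59, due 56, tardiness 3
T7: 59→67, due 29, tardiness 38
T8: 67→88, due 22, tardiness 66
Late builds: 6.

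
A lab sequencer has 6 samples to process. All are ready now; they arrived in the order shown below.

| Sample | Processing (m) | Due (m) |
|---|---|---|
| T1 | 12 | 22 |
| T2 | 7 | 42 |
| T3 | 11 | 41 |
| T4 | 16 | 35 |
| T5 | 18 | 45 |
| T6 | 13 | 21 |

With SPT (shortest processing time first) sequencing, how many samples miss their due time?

SPT (increasing processing time): T2 T3 T1 T6 T4 T5.
T2: 0→7, due 42, tardiness 0
T3: 7→18, due 41, tardiness 0
T1: 18→30, due 22, tardiness 8
T6: 30→43, due 21, tardiness 22
T4: 43→59, due 35, tardiness 24
T5: 59→77, due 45, tardiness 32
Late samples: 4.

4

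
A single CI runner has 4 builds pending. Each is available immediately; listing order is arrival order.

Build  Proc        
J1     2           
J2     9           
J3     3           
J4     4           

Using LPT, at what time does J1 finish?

18

LPT (decreasing processing time): J2 J4 J3 J1.
J2: 0→9
J4: 9→13
J3: 13→16
J1: 16→18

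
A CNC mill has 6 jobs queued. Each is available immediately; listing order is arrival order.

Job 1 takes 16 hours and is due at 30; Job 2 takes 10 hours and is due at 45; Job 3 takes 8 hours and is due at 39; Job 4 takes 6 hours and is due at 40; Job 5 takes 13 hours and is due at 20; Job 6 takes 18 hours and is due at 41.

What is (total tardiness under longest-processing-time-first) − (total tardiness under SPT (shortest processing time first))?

LPT (decreasing processing time): Job 6 Job 1 Job 5 Job 2 Job 3 Job 4.
Job 6: 0→18, due 41, tardiness 0
Job 1: 18→34, due 30, tardiness 4
Job 5: 34→47, due 20, tardiness 27
Job 2: 47→57, due 45, tardiness 12
Job 3: 57→65, due 39, tardiness 26
Job 4: 65→71, due 40, tardiness 31
Sum = 0+4+27+12+26+31 = 100.
SPT (increasing processing time): Job 4 Job 3 Job 2 Job 5 Job 1 Job 6.
Job 4: 0→6, due 40, tardiness 0
Job 3: 6→14, due 39, tardiness 0
Job 2: 14→24, due 45, tardiness 0
Job 5: 24→37, due 20, tardiness 17
Job 1: 37→53, due 30, tardiness 23
Job 6: 53→71, due 41, tardiness 30
Sum = 0+0+0+17+23+30 = 70.
Difference = 100 − 70 = 30.

30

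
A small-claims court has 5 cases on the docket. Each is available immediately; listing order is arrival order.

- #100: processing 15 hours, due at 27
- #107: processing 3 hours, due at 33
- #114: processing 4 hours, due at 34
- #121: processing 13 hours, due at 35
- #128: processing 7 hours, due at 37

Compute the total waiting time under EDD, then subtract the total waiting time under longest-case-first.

EDD (increasing due date): #100 #107 #114 #121 #128.
#100: waits 0, runs 0→15
#107: waits 15, runs 15→18
#114: waits 18, runs 18→22
#121: waits 22, runs 22→35
#128: waits 35, runs 35→42
Sum = 0+15+18+22+35 = 90.
LPT (decreasing processing time): #100 #121 #128 #114 #107.
#100: waits 0, runs 0→15
#121: waits 15, runs 15→28
#128: waits 28, runs 28→35
#114: waits 35, runs 35→39
#107: waits 39, runs 39→42
Sum = 0+15+28+35+39 = 117.
Difference = 90 − 117 = -27.

-27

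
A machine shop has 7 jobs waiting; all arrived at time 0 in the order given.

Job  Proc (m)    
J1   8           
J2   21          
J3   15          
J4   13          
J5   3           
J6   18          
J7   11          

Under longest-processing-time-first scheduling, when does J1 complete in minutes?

86

LPT (decreasing processing time): J2 J6 J3 J4 J7 J1 J5.
J2: 0→21
J6: 21→39
J3: 39→54
J4: 54→67
J7: 67→78
J1: 78→86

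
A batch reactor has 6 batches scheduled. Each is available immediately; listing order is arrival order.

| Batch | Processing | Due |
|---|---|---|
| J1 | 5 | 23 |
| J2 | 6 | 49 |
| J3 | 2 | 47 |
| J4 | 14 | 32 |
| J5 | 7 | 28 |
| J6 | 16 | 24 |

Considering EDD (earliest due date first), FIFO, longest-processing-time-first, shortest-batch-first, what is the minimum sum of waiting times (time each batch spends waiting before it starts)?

EDD (increasing due date): J1 J6 J5 J4 J3 J2.
J1: waits 0, runs 0→5
J6: waits 5, runs 5→21
J5: waits 21, runs 21→28
J4: waits 28, runs 28→42
J3: waits 42, runs 42→44
J2: waits 44, runs 44→50
Sum = 0+5+21+28+42+44 = 140.
FIFO (arrival order): J1 J2 J3 J4 J5 J6.
J1: waits 0, runs 0→5
J2: waits 5, runs 5→11
J3: waits 11, runs 11→13
J4: waits 13, runs 13→27
J5: waits 27, runs 27→34
J6: waits 34, runs 34→50
Sum = 0+5+11+13+27+34 = 90.
LPT (decreasing processing time): J6 J4 J5 J2 J1 J3.
J6: waits 0, runs 0→16
J4: waits 16, runs 16→30
J5: waits 30, runs 30→37
J2: waits 37, runs 37→43
J1: waits 43, runs 43→48
J3: waits 48, runs 48→50
Sum = 0+16+30+37+43+48 = 174.
SPT (increasing processing time): J3 J1 J2 J5 J4 J6.
J3: waits 0, runs 0→2
J1: waits 2, runs 2→7
J2: waits 7, runs 7→13
J5: waits 13, runs 13→20
J4: waits 20, runs 20→34
J6: waits 34, runs 34→50
Sum = 0+2+7+13+20+34 = 76.
EDD 140, FIFO 90, LPT 174, SPT 76 → minimum 76.

76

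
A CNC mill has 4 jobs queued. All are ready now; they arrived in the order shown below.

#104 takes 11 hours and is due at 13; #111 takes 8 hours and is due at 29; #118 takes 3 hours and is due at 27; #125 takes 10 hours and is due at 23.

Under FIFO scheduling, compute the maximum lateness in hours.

9

FIFO (arrival order): #104 #111 #118 #125.
#104: 0→11, due 13, lateness -2
#111: 11→19, due 29, lateness -10
#118: 19→22, due 27, lateness -5
#125: 22→32, due 23, lateness 9
Maximum = 9.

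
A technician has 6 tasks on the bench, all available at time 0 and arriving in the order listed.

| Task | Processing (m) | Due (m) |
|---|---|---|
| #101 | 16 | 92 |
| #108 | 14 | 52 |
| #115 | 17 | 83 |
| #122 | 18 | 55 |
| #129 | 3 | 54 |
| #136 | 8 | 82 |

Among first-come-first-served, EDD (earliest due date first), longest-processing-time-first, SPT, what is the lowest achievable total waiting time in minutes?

138

FIFO (arrival order): #101 #108 #115 #122 #129 #136.
#101: waits 0, runs 0→16
#108: waits 16, runs 16→30
#115: waits 30, runs 30→47
#122: waits 47, runs 47→65
#129: waits 65, runs 65→68
#136: waits 68, runs 68→76
Sum = 0+16+30+47+65+68 = 226.
EDD (increasing due date): #108 #129 #122 #136 #115 #101.
#108: waits 0, runs 0→14
#129: waits 14, runs 14→17
#122: waits 17, runs 17→35
#136: waits 35, runs 35→43
#115: waits 43, runs 43→60
#101: waits 60, runs 60→76
Sum = 0+14+17+35+43+60 = 169.
LPT (decreasing processing time): #122 #115 #101 #108 #136 #129.
#122: waits 0, runs 0→18
#115: waits 18, runs 18→35
#101: waits 35, runs 35→51
#108: waits 51, runs 51→65
#136: waits 65, runs 65→73
#129: waits 73, runs 73→76
Sum = 0+18+35+51+65+73 = 242.
SPT (increasing processing time): #129 #136 #108 #101 #115 #122.
#129: waits 0, runs 0→3
#136: waits 3, runs 3→11
#108: waits 11, runs 11→25
#101: waits 25, runs 25→41
#115: waits 41, runs 41→58
#122: waits 58, runs 58→76
Sum = 0+3+11+25+41+58 = 138.
FIFO 226, EDD 169, LPT 242, SPT 138 → minimum 138.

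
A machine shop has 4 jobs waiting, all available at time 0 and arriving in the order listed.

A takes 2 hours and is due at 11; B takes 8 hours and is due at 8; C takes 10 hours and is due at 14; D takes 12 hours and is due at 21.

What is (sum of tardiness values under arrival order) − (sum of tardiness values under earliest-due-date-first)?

FIFO (arrival order): A B C D.
A: 0→2, due 11, tardiness 0
B: 2→10, due 8, tardiness 2
C: 10→20, due 14, tardiness 6
D: 20→32, due 21, tardiness 11
Sum = 0+2+6+11 = 19.
EDD (increasing due date): B A C D.
B: 0→8, due 8, tardiness 0
A: 8→10, due 11, tardiness 0
C: 10→20, due 14, tardiness 6
D: 20→32, due 21, tardiness 11
Sum = 0+0+6+11 = 17.
Difference = 19 − 17 = 2.

2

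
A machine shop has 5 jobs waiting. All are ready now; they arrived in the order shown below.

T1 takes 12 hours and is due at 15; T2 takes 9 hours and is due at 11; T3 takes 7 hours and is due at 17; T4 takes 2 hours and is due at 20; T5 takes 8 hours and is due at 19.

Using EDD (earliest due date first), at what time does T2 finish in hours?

9

EDD (increasing due date): T2 T1 T3 T5 T4.
T2: 0→9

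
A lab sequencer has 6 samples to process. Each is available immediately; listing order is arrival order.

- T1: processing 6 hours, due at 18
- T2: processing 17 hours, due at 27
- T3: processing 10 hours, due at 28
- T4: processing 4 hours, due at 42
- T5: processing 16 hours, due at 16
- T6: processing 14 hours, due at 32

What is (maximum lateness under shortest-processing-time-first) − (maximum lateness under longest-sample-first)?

SPT (increasing processing time): T4 T1 T3 T6 T5 T2.
T4: 0→4, due 42, lateness -38
T1: 4→10, due 18, lateness -8
T3: 10→20, due 28, lateness -8
T6: 20→34, due 32, lateness 2
T5: 34→50, due 16, lateness 34
T2: 50→67, due 27, lateness 40
Maximum = 40.
LPT (decreasing processing time): T2 T5 T6 T3 T1 T4.
T2: 0→17, due 27, lateness -10
T5: 17→33, due 16, lateness 17
T6: 33→47, due 32, lateness 15
T3: 47→57, due 28, lateness 29
T1: 57→63, due 18, lateness 45
T4: 63→67, due 42, lateness 25
Maximum = 45.
Difference = 40 − 45 = -5.

-5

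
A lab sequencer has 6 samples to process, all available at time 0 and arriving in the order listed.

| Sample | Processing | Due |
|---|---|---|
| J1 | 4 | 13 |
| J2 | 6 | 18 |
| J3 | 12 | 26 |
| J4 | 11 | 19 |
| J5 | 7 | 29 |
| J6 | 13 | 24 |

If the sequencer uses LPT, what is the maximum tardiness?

LPT (decreasing processing time): J6 J3 J4 J5 J2 J1.
J6: 0→13, due 24, tardiness 0
J3: 13→25, due 26, tardiness 0
J4: 25→36, due 19, tardiness 17
J5: 36→43, due 29, tardiness 14
J2: 43→49, due 18, tardiness 31
J1: 49→53, due 13, tardiness 40
Maximum = 40.

40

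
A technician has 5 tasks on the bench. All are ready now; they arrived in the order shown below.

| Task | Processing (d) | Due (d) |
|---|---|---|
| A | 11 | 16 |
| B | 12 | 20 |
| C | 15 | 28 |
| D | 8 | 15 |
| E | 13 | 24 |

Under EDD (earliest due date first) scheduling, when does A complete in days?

19

EDD (increasing due date): D A B E C.
D: 0→8
A: 8→19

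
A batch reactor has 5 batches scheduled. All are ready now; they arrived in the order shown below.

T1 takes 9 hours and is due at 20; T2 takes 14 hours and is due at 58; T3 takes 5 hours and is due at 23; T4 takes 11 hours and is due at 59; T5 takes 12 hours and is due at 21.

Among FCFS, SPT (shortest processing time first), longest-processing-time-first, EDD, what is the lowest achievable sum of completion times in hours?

132

FIFO (arrival order): T1 T2 T3 T4 T5.
T1: 0→9
T2: 9→23
T3: 23→28
T4: 28→39
T5: 39→51
Sum = 9+23+28+39+51 = 150.
SPT (increasing processing time): T3 T1 T4 T5 T2.
T3: 0→5
T1: 5→14
T4: 14→25
T5: 25→37
T2: 37→51
Sum = 5+14+25+37+51 = 132.
LPT (decreasing processing time): T2 T5 T4 T1 T3.
T2: 0→14
T5: 14→26
T4: 26→37
T1: 37→46
T3: 46→51
Sum = 14+26+37+46+51 = 174.
EDD (increasing due date): T1 T5 T3 T2 T4.
T1: 0→9
T5: 9→21
T3: 21→26
T2: 26→40
T4: 40→51
Sum = 9+21+26+40+51 = 147.
FIFO 150, SPT 132, LPT 174, EDD 147 → minimum 132.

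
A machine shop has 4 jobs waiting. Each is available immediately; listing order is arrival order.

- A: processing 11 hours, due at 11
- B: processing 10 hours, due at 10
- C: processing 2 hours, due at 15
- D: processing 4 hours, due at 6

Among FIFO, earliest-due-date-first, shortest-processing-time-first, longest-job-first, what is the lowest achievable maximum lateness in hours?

14

FIFO (arrival order): A B C D.
A: 0→11, due 11, lateness 0
B: 11→21, due 10, lateness 11
C: 21→23, due 15, lateness 8
D: 23→27, due 6, lateness 21
Maximum = 21.
EDD (increasing due date): D B A C.
D: 0→4, due 6, lateness -2
B: 4→14, due 10, lateness 4
A: 14→25, due 11, lateness 14
C: 25→27, due 15, lateness 12
Maximum = 14.
SPT (increasing processing time): C D B A.
C: 0→2, due 15, lateness -13
D: 2→6, due 6, lateness 0
B: 6→16, due 10, lateness 6
A: 16→27, due 11, lateness 16
Maximum = 16.
LPT (decreasing processing time): A B D C.
A: 0→11, due 11, lateness 0
B: 11→21, due 10, lateness 11
D: 21→25, due 6, lateness 19
C: 25→27, due 15, lateness 12
Maximum = 19.
FIFO 21, EDD 14, SPT 16, LPT 19 → minimum 14.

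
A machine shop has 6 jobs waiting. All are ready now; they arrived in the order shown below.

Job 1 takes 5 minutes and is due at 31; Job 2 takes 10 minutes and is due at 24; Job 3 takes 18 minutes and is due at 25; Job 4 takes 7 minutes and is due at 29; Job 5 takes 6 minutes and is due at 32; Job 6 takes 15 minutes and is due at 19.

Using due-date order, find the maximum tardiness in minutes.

29

EDD (increasing due date): Job 6 Job 2 Job 3 Job 4 Job 1 Job 5.
Job 6: 0→15, due 19, tardiness 0
Job 2: 15→25, due 24, tardiness 1
Job 3: 25→43, due 25, tardiness 18
Job 4: 43→50, due 29, tardiness 21
Job 1: 50→55, due 31, tardiness 24
Job 5: 55→61, due 32, tardiness 29
Maximum = 29.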